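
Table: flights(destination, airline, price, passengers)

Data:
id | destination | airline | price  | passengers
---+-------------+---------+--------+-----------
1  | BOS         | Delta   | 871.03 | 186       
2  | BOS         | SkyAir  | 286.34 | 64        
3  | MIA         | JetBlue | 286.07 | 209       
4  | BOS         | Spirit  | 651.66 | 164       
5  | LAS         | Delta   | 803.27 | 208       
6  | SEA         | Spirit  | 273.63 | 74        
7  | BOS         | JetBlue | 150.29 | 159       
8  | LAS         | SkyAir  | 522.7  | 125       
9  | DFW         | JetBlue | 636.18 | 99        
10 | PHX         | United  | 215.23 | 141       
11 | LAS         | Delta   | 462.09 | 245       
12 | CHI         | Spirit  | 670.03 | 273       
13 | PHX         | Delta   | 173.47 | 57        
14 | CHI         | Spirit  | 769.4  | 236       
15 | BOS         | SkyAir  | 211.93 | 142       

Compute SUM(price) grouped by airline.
SELECT airline, SUM(price) as result
FROM flights
GROUP BY airline

Result:
  Delta: 2309.86
  JetBlue: 1072.54
  SkyAir: 1020.97
  Spirit: 2364.72
  United: 215.23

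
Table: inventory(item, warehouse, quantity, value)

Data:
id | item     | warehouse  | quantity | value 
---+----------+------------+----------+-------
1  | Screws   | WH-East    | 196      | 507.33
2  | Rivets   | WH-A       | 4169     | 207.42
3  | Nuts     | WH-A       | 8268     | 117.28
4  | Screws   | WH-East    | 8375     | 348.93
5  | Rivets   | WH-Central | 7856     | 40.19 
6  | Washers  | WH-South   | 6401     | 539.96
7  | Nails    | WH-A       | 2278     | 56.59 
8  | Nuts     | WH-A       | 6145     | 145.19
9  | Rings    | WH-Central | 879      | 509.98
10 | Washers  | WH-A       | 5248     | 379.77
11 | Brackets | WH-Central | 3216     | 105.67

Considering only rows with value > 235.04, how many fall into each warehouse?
SELECT warehouse, COUNT(*)
FROM inventory
WHERE value > 235.04
GROUP BY warehouse

Note: WHERE filters rows before grouping.

Result:
  WH-A: 1
  WH-Central: 1
  WH-East: 2
  WH-South: 1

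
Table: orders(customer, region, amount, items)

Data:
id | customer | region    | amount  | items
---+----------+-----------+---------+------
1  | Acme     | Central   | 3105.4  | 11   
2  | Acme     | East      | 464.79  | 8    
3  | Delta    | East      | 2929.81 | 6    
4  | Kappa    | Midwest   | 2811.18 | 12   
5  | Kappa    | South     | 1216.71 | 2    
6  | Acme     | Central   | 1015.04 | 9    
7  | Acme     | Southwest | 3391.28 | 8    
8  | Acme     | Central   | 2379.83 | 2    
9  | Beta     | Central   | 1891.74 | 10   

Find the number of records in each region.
SELECT region, COUNT(*) as count
FROM orders
GROUP BY region

Result:
  Central: 4
  East: 2
  Midwest: 1
  South: 1
  Southwest: 1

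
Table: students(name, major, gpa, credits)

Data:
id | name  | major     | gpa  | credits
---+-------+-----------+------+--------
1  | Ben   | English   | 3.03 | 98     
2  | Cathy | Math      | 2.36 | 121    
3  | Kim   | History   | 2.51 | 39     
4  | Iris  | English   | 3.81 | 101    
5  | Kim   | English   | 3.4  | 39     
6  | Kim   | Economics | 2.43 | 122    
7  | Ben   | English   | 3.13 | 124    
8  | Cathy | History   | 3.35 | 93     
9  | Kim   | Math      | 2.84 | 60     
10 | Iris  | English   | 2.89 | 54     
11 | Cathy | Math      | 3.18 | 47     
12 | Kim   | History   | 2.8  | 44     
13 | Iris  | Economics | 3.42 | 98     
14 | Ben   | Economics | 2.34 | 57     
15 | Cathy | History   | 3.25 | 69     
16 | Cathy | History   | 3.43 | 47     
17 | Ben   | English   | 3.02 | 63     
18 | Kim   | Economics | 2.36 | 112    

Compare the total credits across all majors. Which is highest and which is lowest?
SELECT major, SUM(credits)
FROM students
GROUP BY major
ORDER BY SUM(credits)

All groups:
  Math: 228
  History: 292
  Economics: 389
  English: 479

Highest: English (479)
Lowest: Math (228)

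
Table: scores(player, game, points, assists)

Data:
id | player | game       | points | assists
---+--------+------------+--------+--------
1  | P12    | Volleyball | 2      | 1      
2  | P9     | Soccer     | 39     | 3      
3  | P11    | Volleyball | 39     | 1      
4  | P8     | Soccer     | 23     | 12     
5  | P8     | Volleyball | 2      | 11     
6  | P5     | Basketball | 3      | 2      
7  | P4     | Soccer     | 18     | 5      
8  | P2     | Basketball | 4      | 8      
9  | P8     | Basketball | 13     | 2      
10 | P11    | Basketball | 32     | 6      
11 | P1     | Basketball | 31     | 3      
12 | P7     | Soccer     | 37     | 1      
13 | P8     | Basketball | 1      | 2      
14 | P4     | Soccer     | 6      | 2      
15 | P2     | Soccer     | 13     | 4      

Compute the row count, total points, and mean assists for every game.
SELECT game,
       COUNT(*) as cnt,
       SUM(points) as total_points,
       AVG(assists) as avg_assists
FROM scores
GROUP BY game

Result:
  Basketball: 6 records, 84 total points, 3.83 avg assists
  Soccer: 6 records, 136 total points, 4.50 avg assists
  Volleyball: 3 records, 43 total points, 4.33 avg assists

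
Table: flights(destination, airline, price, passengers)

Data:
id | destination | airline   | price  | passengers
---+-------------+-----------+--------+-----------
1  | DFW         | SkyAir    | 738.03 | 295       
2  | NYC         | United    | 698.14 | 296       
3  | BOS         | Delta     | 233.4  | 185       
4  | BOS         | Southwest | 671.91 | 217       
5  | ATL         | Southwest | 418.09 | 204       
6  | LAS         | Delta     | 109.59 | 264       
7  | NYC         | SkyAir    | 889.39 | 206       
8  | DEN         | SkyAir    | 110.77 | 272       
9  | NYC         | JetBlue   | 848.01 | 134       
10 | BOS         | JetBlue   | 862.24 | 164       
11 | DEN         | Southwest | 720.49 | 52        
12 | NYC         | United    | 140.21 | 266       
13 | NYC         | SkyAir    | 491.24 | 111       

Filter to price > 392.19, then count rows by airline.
SELECT airline, COUNT(*)
FROM flights
WHERE price > 392.19
GROUP BY airline

Note: WHERE filters rows before grouping.

Result:
  JetBlue: 2
  SkyAir: 3
  Southwest: 3
  United: 1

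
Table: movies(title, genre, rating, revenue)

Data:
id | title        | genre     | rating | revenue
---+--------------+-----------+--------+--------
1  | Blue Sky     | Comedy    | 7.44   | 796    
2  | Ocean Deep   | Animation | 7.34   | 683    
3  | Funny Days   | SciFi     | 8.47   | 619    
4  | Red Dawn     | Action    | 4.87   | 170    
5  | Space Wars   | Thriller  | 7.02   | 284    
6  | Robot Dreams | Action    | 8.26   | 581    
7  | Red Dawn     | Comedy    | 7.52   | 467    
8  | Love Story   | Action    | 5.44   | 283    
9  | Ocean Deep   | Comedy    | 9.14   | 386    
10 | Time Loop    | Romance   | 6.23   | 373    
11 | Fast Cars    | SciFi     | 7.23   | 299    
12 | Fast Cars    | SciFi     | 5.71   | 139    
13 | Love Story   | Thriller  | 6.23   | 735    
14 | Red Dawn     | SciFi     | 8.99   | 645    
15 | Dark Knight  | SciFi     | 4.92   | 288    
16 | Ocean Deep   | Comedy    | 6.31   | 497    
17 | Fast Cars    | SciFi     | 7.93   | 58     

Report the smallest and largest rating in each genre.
SELECT genre, MIN(rating), MAX(rating)
FROM movies
GROUP BY genre

Result:
  Action: min=4.87, max=8.26
  Animation: min=7.34, max=7.34
  Comedy: min=6.31, max=9.14
  Romance: min=6.23, max=6.23
  SciFi: min=4.92, max=8.99
  Thriller: min=6.23, max=7.02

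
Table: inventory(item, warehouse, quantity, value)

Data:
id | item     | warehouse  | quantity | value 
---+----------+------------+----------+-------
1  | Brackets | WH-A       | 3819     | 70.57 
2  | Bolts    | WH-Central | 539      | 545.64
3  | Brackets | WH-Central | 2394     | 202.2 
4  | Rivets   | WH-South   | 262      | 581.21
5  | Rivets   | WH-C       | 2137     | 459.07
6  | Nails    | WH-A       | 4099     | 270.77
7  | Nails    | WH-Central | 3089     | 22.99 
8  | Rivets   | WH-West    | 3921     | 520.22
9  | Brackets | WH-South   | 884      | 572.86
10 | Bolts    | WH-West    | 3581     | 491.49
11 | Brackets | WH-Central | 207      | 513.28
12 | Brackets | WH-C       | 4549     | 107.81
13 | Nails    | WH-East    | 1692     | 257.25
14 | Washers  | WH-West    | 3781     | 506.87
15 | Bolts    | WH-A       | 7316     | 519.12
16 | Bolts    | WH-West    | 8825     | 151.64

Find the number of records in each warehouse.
SELECT warehouse, COUNT(*) as count
FROM inventory
GROUP BY warehouse

Result:
  WH-A: 3
  WH-C: 2
  WH-Central: 4
  WH-East: 1
  WH-South: 2
  WH-West: 4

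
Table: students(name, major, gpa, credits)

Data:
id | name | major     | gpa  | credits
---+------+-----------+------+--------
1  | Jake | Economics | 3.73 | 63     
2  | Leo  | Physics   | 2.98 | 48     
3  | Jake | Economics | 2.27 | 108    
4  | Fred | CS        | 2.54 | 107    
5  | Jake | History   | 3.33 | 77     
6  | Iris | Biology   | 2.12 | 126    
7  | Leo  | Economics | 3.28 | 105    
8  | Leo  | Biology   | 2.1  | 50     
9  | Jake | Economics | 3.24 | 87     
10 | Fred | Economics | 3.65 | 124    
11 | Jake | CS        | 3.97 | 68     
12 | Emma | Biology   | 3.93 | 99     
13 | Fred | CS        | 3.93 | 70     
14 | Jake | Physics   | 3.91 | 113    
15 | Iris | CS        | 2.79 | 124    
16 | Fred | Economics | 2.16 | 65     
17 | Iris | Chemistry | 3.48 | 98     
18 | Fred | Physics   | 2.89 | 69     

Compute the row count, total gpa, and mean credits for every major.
SELECT major,
       COUNT(*) as cnt,
       SUM(gpa) as total_gpa,
       AVG(credits) as avg_credits
FROM students
GROUP BY major

Result:
  Biology: 3 records, 8.15 total gpa, 91.67 avg credits
  CS: 4 records, 13.23 total gpa, 92.25 avg credits
  Chemistry: 1 records, 3.48 total gpa, 98.00 avg credits
  Economics: 6 records, 18.33 total gpa, 92.00 avg credits
  History: 1 records, 3.33 total gpa, 77.00 avg credits
  Physics: 3 records, 9.78 total gpa, 76.67 avg credits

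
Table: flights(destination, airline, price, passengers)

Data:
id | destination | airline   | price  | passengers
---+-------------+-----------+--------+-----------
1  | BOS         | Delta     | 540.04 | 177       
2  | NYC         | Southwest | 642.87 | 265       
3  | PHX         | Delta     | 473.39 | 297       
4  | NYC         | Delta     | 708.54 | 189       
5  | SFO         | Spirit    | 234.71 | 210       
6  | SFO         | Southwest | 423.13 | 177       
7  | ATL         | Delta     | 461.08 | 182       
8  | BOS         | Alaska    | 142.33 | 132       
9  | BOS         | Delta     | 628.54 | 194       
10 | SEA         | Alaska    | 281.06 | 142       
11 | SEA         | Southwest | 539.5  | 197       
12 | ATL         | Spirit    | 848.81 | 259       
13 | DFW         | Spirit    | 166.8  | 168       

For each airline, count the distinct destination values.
SELECT airline, COUNT(DISTINCT destination)
FROM flights
GROUP BY airline

Result:
  Alaska: 2 distinct
  Delta: 4 distinct
  Southwest: 3 distinct
  Spirit: 3 distinct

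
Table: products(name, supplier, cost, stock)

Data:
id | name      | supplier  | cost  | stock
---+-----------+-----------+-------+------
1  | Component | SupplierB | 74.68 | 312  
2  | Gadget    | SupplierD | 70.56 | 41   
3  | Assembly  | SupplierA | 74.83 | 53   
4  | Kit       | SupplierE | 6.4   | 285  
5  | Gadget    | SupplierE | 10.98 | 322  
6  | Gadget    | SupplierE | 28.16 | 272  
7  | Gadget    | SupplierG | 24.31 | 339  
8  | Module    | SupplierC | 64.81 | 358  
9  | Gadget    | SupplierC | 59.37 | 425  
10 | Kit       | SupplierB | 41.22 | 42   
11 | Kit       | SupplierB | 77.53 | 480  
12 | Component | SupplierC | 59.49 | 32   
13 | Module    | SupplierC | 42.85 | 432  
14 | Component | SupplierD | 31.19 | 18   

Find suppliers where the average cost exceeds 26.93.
SELECT supplier, AVG(cost)
FROM products
GROUP BY supplier
HAVING AVG(cost) > 26.93

Result:
  SupplierA: avg=74.83
  SupplierB: avg=64.48
  SupplierC: avg=56.63
  SupplierD: avg=50.88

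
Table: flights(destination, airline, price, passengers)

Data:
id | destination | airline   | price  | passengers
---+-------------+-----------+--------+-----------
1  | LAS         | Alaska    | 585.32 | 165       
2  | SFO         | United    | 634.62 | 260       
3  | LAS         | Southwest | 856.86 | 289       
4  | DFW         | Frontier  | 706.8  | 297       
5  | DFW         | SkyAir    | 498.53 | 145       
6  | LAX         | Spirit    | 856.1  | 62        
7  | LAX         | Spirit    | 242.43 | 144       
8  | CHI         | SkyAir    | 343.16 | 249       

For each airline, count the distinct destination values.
SELECT airline, COUNT(DISTINCT destination)
FROM flights
GROUP BY airline

Result:
  Alaska: 1 distinct
  Frontier: 1 distinct
  SkyAir: 2 distinct
  Southwest: 1 distinct
  Spirit: 1 distinct
  United: 1 distinct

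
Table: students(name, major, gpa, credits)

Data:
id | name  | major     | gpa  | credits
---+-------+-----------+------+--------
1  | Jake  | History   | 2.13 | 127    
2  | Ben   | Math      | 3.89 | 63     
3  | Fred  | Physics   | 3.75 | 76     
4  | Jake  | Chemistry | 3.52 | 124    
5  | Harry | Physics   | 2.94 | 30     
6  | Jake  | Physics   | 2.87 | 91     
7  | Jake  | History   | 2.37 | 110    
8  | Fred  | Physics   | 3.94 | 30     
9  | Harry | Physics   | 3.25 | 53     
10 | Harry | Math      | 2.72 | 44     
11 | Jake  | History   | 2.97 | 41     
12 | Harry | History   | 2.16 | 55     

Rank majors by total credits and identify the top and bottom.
SELECT major, SUM(credits)
FROM students
GROUP BY major
ORDER BY SUM(credits)

All groups:
  Math: 107
  Chemistry: 124
  Physics: 280
  History: 333

Highest: History (333)
Lowest: Math (107)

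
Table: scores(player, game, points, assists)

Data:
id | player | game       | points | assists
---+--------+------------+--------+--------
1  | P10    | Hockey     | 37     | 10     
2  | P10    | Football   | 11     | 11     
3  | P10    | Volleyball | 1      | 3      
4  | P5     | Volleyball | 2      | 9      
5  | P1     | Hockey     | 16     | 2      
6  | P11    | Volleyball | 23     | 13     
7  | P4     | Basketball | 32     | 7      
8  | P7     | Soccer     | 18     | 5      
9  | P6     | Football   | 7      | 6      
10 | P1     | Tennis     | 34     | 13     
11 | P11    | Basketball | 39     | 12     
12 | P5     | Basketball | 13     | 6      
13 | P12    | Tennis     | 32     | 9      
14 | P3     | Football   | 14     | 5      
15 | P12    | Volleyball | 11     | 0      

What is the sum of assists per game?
SELECT game, SUM(assists) as result
FROM scores
GROUP BY game

Result:
  Basketball: 25
  Football: 22
  Hockey: 12
  Soccer: 5
  Tennis: 22
  Volleyball: 25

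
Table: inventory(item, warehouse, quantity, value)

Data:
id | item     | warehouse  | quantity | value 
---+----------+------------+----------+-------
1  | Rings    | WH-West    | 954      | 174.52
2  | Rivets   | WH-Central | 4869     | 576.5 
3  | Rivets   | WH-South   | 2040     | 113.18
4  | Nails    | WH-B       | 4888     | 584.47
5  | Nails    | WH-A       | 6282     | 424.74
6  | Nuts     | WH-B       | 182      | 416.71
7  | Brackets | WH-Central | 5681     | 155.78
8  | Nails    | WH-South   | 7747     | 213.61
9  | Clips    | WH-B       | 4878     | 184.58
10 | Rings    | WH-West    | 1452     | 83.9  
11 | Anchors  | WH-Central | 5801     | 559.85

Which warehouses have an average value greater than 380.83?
SELECT warehouse, AVG(value)
FROM inventory
GROUP BY warehouse
HAVING AVG(value) > 380.83

Result:
  WH-A: avg=424.74
  WH-B: avg=395.25
  WH-Central: avg=430.71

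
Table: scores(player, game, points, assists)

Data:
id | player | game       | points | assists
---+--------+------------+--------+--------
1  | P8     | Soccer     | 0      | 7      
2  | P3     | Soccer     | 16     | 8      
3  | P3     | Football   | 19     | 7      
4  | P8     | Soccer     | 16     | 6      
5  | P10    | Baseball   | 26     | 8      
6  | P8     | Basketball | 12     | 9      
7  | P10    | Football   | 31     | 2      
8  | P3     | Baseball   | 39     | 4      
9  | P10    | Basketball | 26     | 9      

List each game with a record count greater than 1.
SELECT game, COUNT(*) as cnt
FROM scores
GROUP BY game
HAVING COUNT(*) > 1

Result:
  Baseball: 2
  Basketball: 2
  Football: 2
  Soccer: 3

Note: HAVING filters groups after aggregation, WHERE filters rows before.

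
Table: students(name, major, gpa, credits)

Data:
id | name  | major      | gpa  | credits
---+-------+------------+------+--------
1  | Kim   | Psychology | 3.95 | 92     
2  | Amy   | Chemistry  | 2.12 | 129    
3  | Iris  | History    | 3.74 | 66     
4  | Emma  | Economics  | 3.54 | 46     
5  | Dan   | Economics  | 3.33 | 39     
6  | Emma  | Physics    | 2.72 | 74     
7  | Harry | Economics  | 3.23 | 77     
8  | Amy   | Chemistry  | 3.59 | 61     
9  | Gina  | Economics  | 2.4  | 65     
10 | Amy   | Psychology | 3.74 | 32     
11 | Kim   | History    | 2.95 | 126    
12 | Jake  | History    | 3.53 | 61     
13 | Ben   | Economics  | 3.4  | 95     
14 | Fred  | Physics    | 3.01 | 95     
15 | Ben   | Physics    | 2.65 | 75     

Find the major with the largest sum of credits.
SELECT major, SUM(credits) as val
FROM students
GROUP BY major
ORDER BY val DESC
LIMIT 1

Result: Economics with sum(credits) = 322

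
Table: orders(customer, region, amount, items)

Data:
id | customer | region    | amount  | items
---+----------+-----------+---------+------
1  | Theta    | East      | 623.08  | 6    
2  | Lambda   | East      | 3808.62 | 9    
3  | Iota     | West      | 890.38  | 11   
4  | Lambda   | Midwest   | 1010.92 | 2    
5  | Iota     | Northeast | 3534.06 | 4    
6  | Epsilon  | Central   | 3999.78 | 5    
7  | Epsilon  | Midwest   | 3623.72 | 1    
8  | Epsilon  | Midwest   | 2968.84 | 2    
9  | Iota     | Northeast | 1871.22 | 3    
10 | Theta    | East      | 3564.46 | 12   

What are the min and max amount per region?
SELECT region, MIN(amount), MAX(amount)
FROM orders
GROUP BY region

Result:
  Central: min=3999.78, max=3999.78
  East: min=623.08, max=3808.62
  Midwest: min=1010.92, max=3623.72
  Northeast: min=1871.22, max=3534.06
  West: min=890.38, max=890.38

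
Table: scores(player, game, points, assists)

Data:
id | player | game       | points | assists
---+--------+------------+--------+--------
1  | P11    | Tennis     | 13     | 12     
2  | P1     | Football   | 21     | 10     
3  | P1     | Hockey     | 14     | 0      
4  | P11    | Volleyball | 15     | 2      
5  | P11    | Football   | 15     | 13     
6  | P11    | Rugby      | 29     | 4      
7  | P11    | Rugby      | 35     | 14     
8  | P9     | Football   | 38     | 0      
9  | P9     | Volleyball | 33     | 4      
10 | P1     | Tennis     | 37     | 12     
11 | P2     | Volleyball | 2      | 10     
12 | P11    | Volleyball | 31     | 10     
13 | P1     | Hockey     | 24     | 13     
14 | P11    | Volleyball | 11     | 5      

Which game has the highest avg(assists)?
SELECT game, AVG(assists) as val
FROM scores
GROUP BY game
ORDER BY val DESC
LIMIT 1

Result: Tennis with avg(assists) = 12.00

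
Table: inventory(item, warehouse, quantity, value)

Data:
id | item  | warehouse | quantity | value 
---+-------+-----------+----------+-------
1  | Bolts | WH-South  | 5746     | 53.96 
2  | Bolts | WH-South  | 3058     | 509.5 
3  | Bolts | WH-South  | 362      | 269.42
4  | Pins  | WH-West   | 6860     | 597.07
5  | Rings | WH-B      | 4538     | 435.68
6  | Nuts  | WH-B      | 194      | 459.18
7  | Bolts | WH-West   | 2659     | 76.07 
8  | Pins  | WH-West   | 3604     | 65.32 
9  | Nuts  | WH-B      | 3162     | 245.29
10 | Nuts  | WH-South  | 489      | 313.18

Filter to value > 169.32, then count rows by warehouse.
SELECT warehouse, COUNT(*)
FROM inventory
WHERE value > 169.32
GROUP BY warehouse

Note: WHERE filters rows before grouping.

Result:
  WH-B: 3
  WH-South: 3
  WH-West: 1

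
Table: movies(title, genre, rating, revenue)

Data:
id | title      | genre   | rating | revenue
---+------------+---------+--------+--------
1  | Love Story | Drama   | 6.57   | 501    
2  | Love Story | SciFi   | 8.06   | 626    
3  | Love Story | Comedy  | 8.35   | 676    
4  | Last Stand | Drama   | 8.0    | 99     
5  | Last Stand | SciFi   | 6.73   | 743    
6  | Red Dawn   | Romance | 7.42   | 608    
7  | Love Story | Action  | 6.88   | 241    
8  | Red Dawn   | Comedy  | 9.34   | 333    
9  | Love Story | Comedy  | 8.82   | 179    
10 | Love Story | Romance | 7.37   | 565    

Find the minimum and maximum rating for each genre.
SELECT genre, MIN(rating), MAX(rating)
FROM movies
GROUP BY genre

Result:
  Action: min=6.88, max=6.88
  Comedy: min=8.35, max=9.34
  Drama: min=6.57, max=8.00
  Romance: min=7.37, max=7.42
  SciFi: min=6.73, max=8.06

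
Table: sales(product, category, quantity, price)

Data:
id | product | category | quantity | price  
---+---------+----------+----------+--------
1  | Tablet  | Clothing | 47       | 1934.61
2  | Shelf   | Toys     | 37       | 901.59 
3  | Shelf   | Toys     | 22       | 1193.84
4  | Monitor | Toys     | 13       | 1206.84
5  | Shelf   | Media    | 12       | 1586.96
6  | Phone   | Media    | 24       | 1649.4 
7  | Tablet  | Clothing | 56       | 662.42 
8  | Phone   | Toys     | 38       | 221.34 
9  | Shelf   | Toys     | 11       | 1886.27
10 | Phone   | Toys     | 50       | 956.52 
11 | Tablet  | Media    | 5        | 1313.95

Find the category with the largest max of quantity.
SELECT category, MAX(quantity) as val
FROM sales
GROUP BY category
ORDER BY val DESC
LIMIT 1

Result: Clothing with max(quantity) = 56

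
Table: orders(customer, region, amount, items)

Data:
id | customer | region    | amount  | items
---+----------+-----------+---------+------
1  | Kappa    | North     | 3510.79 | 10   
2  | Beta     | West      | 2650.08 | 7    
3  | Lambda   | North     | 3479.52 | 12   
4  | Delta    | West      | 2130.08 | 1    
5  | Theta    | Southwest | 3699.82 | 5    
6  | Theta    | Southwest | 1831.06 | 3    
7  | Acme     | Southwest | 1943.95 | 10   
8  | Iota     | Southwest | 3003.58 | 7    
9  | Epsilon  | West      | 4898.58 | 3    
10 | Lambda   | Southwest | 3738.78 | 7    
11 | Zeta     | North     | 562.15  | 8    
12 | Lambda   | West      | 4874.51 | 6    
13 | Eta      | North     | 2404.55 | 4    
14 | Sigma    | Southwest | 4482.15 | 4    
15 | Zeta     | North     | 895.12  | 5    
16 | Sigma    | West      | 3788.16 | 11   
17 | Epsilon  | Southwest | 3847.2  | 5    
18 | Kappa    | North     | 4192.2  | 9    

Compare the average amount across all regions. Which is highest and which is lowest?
SELECT region, AVG(amount)
FROM orders
GROUP BY region
ORDER BY AVG(amount)

All groups:
  North: 2507.39
  Southwest: 3220.93
  West: 3668.28

Highest: West (3668.28)
Lowest: North (2507.39)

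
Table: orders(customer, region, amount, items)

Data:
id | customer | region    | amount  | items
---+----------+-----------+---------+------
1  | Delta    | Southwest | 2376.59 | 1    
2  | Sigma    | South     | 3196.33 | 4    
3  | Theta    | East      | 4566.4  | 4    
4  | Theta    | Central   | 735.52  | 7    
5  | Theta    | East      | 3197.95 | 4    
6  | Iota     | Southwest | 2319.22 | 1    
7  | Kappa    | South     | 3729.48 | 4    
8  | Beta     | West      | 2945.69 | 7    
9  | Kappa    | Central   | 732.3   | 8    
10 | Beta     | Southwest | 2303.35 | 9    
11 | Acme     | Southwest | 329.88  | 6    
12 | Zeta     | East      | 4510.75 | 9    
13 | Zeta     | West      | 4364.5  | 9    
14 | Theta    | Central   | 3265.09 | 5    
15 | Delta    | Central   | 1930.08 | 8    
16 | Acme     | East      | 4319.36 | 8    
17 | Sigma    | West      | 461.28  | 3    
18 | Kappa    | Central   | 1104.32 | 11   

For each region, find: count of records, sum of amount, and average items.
SELECT region,
       COUNT(*) as cnt,
       SUM(amount) as total_amount,
       AVG(items) as avg_items
FROM orders
GROUP BY region

Result:
  Central: 5 records, 7767.31 total amount, 7.80 avg items
  East: 4 records, 16594.46 total amount, 6.25 avg items
  South: 2 records, 6925.81 total amount, 4.00 avg items
  Southwest: 4 records, 7329.04 total amount, 4.25 avg items
  West: 3 records, 7771.47 total amount, 6.33 avg items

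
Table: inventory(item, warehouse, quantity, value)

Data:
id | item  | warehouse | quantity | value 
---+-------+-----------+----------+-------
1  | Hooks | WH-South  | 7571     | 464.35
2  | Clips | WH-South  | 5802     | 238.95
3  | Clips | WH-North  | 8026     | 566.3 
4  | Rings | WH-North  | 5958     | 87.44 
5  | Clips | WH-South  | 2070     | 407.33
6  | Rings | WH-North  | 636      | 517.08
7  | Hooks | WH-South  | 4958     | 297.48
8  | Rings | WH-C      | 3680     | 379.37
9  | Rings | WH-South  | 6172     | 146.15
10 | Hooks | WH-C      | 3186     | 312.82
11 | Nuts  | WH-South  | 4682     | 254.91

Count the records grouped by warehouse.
SELECT warehouse, COUNT(*) as count
FROM inventory
GROUP BY warehouse

Result:
  WH-C: 2
  WH-North: 3
  WH-South: 6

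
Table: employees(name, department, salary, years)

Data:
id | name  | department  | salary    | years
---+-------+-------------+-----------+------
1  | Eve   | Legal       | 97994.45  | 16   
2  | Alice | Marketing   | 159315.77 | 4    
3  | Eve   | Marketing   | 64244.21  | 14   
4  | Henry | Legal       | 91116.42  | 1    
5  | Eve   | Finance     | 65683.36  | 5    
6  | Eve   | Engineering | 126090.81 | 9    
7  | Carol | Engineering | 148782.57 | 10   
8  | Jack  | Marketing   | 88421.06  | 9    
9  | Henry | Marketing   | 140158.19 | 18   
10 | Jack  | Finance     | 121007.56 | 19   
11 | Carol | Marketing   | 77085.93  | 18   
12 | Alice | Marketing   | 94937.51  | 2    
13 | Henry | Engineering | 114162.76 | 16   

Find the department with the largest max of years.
SELECT department, MAX(years) as val
FROM employees
GROUP BY department
ORDER BY val DESC
LIMIT 1

Result: Finance with max(years) = 19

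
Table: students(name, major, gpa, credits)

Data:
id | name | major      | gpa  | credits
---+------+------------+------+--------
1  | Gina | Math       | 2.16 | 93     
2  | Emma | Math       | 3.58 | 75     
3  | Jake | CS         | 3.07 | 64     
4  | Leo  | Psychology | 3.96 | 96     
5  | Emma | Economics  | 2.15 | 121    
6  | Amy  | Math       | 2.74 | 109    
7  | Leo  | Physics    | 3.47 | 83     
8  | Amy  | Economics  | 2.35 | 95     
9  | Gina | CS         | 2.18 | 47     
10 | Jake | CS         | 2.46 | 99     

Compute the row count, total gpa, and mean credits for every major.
SELECT major,
       COUNT(*) as cnt,
       SUM(gpa) as total_gpa,
       AVG(credits) as avg_credits
FROM students
GROUP BY major

Result:
  CS: 3 records, 7.71 total gpa, 70.00 avg credits
  Economics: 2 records, 4.50 total gpa, 108.00 avg credits
  Math: 3 records, 8.48 total gpa, 92.33 avg credits
  Physics: 1 records, 3.47 total gpa, 83.00 avg credits
  Psychology: 1 records, 3.96 total gpa, 96.00 avg credits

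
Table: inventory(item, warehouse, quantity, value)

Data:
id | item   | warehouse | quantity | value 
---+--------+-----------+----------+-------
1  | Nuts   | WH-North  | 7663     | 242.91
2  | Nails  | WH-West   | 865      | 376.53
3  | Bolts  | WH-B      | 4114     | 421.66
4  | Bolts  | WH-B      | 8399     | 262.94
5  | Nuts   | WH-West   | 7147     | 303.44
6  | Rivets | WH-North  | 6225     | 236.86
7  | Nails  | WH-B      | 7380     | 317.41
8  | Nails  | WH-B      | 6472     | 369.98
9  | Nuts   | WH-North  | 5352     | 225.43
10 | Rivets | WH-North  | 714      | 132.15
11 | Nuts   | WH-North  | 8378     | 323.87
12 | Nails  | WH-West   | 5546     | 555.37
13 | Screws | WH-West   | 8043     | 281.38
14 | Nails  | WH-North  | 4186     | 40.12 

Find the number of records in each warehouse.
SELECT warehouse, COUNT(*) as count
FROM inventory
GROUP BY warehouse

Result:
  WH-B: 4
  WH-North: 6
  WH-West: 4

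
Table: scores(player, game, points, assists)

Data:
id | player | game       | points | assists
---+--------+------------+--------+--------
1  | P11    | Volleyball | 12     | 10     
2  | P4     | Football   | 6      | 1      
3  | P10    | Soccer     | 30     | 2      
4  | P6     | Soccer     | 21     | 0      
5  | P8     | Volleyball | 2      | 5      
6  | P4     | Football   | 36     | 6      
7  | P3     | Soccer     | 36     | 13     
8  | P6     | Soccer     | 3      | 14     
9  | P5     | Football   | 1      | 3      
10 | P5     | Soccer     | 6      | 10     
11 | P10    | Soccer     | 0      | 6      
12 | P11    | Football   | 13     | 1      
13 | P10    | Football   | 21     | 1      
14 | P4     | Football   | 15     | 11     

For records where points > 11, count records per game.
SELECT game, COUNT(*)
FROM scores
WHERE points > 11
GROUP BY game

Note: WHERE filters rows before grouping.

Result:
  Football: 4
  Soccer: 3
  Volleyball: 1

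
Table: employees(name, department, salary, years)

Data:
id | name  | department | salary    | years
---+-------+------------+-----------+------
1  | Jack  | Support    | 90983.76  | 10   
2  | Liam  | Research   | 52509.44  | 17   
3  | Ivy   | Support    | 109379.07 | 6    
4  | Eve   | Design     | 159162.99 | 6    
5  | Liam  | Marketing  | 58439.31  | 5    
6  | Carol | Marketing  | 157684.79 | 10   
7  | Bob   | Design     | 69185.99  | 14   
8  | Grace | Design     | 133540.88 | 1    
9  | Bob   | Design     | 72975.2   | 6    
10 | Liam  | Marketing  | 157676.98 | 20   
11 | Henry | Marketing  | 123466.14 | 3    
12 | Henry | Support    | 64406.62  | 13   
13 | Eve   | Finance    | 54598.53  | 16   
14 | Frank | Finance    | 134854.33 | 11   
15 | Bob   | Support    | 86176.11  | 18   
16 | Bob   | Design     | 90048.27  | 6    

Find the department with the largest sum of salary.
SELECT department, SUM(salary) as val
FROM employees
GROUP BY department
ORDER BY val DESC
LIMIT 1

Result: Design with sum(salary) = 524913.33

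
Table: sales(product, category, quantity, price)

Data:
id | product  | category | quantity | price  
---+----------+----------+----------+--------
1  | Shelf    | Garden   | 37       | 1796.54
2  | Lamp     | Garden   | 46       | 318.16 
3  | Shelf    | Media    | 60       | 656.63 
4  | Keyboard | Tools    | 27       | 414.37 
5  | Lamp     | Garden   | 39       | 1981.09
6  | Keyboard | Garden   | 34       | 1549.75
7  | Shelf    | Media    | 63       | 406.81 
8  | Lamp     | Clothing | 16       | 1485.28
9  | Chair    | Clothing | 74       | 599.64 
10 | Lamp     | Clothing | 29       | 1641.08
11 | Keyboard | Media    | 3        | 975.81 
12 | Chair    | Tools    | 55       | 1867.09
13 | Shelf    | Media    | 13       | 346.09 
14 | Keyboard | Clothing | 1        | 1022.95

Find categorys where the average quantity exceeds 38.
SELECT category, AVG(quantity)
FROM sales
GROUP BY category
HAVING AVG(quantity) > 38

Result:
  Garden: avg=39.00
  Tools: avg=41.00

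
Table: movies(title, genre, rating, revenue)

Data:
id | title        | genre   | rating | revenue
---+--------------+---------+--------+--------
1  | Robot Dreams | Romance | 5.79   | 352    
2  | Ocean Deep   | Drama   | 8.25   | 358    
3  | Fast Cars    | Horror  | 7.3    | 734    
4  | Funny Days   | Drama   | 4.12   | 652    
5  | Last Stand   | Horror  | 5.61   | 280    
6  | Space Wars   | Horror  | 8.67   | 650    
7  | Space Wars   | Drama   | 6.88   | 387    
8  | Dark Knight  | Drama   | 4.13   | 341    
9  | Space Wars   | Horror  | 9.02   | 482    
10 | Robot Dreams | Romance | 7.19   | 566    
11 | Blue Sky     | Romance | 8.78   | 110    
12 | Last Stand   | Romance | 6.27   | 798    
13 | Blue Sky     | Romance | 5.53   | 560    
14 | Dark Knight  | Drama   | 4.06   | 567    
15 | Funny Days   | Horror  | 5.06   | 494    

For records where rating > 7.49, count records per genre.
SELECT genre, COUNT(*)
FROM movies
WHERE rating > 7.49
GROUP BY genre

Note: WHERE filters rows before grouping.

Result:
  Drama: 1
  Horror: 2
  Romance: 1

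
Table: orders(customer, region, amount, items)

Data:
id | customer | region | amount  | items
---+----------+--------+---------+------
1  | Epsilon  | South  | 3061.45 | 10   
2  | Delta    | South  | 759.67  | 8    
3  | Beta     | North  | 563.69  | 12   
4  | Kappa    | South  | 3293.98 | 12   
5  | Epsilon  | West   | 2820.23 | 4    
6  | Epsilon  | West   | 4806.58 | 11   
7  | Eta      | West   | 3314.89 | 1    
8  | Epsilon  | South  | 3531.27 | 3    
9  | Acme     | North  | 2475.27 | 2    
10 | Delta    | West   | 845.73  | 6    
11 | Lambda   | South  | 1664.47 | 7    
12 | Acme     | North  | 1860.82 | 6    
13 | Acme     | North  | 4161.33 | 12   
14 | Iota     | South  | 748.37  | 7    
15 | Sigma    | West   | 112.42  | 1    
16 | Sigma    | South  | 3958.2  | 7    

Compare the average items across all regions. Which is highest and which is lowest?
SELECT region, AVG(items)
FROM orders
GROUP BY region
ORDER BY AVG(items)

All groups:
  West: 4.60
  South: 7.71
  North: 8.00

Highest: North (8.00)
Lowest: West (4.60)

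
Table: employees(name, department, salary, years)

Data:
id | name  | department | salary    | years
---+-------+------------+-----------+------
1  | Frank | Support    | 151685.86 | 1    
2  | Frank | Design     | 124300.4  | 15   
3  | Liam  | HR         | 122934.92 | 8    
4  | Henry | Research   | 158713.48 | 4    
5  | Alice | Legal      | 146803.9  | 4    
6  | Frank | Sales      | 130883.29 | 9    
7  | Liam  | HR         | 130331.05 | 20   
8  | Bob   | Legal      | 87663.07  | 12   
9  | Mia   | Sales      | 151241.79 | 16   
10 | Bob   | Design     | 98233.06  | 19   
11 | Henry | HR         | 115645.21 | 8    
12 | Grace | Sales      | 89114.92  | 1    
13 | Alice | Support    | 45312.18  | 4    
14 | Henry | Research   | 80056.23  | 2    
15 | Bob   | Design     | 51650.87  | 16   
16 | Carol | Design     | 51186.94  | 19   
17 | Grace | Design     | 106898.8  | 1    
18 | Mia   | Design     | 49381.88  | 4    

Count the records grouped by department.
SELECT department, COUNT(*) as count
FROM employees
GROUP BY department

Result:
  Design: 6
  HR: 3
  Legal: 2
  Research: 2
  Sales: 3
  Support: 2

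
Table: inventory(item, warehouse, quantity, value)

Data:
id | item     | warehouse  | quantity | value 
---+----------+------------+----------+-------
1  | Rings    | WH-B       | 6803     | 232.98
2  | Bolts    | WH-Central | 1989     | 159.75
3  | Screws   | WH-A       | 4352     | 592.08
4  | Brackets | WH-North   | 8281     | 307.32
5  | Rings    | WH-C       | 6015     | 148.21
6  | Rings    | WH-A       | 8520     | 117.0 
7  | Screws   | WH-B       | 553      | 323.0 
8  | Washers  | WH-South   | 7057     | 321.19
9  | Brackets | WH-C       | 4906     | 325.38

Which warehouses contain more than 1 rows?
SELECT warehouse, COUNT(*) as cnt
FROM inventory
GROUP BY warehouse
HAVING COUNT(*) > 1

Result:
  WH-A: 2
  WH-B: 2
  WH-C: 2

Note: HAVING filters groups after aggregation, WHERE filters rows before.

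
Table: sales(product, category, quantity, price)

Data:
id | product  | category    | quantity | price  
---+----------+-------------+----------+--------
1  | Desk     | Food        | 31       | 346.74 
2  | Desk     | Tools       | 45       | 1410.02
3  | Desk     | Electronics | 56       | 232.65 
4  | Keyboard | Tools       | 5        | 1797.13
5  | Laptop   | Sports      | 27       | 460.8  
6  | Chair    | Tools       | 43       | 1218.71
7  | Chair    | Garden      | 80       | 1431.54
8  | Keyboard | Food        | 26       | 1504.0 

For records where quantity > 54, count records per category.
SELECT category, COUNT(*)
FROM sales
WHERE quantity > 54
GROUP BY category

Note: WHERE filters rows before grouping.

Result:
  Electronics: 1
  Garden: 1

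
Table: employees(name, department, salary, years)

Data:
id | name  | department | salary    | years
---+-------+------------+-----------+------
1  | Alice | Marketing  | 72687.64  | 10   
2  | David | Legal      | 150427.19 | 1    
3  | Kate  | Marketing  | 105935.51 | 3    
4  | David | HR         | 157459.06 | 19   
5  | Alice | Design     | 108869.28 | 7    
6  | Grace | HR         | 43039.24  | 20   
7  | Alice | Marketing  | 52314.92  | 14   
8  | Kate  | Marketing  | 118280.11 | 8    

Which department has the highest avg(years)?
SELECT department, AVG(years) as val
FROM employees
GROUP BY department
ORDER BY val DESC
LIMIT 1

Result: HR with avg(years) = 19.50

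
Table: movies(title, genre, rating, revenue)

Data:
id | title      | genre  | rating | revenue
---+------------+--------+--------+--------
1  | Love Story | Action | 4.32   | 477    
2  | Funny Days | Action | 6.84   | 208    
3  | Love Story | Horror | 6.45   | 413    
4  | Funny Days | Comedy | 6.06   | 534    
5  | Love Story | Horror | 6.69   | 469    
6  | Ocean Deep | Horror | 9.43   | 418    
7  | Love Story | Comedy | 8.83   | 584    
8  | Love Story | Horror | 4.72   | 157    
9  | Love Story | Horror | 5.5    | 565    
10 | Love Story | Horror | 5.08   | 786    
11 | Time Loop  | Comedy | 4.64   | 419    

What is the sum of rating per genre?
SELECT genre, SUM(rating) as result
FROM movies
GROUP BY genre

Result:
  Action: 11.16
  Comedy: 19.53
  Horror: 37.87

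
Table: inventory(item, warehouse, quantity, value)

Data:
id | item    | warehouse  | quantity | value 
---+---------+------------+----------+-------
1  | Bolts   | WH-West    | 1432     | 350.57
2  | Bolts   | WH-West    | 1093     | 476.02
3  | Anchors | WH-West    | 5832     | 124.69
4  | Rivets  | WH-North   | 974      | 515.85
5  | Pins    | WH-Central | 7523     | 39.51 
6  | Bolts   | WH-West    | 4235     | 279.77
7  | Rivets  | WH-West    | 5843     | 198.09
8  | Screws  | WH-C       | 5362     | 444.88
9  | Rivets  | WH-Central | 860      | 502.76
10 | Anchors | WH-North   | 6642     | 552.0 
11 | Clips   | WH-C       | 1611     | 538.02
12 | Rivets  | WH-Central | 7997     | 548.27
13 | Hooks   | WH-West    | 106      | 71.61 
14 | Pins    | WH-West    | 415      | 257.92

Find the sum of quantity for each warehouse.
SELECT warehouse, SUM(quantity) as result
FROM inventory
GROUP BY warehouse

Result:
  WH-C: 6973
  WH-Central: 16380
  WH-North: 7616
  WH-West: 18956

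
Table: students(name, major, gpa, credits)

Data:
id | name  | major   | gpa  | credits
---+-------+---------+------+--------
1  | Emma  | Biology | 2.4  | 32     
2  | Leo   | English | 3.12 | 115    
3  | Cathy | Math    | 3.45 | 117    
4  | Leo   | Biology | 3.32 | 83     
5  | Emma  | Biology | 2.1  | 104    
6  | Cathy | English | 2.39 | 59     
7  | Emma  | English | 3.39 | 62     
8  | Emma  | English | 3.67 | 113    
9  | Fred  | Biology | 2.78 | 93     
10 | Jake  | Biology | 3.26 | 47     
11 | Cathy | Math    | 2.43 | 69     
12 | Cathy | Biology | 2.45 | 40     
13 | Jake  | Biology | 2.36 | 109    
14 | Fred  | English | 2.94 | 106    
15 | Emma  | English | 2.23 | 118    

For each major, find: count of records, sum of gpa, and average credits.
SELECT major,
       COUNT(*) as cnt,
       SUM(gpa) as total_gpa,
       AVG(credits) as avg_credits
FROM students
GROUP BY major

Result:
  Biology: 7 records, 18.67 total gpa, 72.57 avg credits
  English: 6 records, 17.74 total gpa, 95.50 avg credits
  Math: 2 records, 5.88 total gpa, 93.00 avg credits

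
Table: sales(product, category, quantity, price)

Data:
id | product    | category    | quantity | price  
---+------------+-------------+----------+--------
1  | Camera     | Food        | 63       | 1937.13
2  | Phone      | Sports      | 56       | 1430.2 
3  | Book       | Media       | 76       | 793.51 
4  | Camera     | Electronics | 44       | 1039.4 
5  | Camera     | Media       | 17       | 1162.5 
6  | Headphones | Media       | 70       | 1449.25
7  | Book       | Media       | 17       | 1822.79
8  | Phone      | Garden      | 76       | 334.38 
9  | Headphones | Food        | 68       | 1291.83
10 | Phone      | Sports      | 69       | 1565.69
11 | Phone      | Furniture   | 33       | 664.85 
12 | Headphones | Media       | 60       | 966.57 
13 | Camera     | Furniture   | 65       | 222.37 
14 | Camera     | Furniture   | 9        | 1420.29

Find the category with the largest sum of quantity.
SELECT category, SUM(quantity) as val
FROM sales
GROUP BY category
ORDER BY val DESC
LIMIT 1

Result: Media with sum(quantity) = 240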